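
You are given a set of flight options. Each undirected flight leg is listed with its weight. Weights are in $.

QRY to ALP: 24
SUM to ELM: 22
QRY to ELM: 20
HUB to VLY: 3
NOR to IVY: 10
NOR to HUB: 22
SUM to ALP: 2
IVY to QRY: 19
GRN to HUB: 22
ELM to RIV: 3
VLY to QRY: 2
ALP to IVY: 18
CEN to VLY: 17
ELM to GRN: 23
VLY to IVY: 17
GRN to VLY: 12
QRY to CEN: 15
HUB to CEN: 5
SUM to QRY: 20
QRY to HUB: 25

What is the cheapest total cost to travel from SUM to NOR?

Enumerating some paths:
SUM–QRY–VLY–HUB–NOR: 20+2+3+22 = 47
SUM–QRY–VLY–IVY–NOR: 20+2+17+10 = 49
SUM–ALP–IVY–NOR: 2+18+10 = 30
Cheapest is SUM–ALP–IVY–NOR at $30.

$30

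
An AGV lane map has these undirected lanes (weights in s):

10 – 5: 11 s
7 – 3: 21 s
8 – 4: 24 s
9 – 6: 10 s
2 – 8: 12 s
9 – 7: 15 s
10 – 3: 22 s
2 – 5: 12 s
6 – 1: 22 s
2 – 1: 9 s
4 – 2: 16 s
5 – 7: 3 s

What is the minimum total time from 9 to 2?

30 s

Settle nodes by increasing distance from 9:
9: 0
6: 10  (via 9)
7: 15  (via 9)
5: 18  (via 7)
10: 29  (via 5)
2: 30  (via 5)
Shortest route: 9–7–5–2 = 30 s.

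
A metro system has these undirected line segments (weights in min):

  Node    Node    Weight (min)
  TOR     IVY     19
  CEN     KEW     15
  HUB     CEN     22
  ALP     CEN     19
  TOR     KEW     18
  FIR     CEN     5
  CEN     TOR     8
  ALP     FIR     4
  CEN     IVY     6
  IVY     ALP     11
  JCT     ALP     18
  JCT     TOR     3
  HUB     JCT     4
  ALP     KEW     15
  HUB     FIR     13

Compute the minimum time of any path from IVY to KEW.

21 min

Candidate routes:
IVY–CEN–FIR–ALP–KEW: 6+5+4+15 = 30
IVY–CEN–KEW: 6+15 = 21
IVY–CEN–TOR–KEW: 6+8+18 = 32
IVY–ALP–KEW: 11+15 = 26
Cheapest is IVY–CEN–KEW at 21 min.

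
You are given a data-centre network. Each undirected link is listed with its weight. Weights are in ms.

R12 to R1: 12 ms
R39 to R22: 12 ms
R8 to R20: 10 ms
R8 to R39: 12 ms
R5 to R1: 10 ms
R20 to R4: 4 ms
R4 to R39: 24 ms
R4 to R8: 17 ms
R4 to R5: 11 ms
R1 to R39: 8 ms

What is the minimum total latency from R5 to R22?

30 ms

Compare a few routes:
R5 → R4 → R39 → R22: 11+24+12 = 47
R5 → R1 → R39 → R22: 10+8+12 = 30
R5 → R4 → R20 → R8 → R39 → R22: 11+4+10+12+12 = 49
R5 → R4 → R8 → R39 → R22: 11+17+12+12 = 52
The minimum is 30 ms via R5 → R1 → R39 → R22.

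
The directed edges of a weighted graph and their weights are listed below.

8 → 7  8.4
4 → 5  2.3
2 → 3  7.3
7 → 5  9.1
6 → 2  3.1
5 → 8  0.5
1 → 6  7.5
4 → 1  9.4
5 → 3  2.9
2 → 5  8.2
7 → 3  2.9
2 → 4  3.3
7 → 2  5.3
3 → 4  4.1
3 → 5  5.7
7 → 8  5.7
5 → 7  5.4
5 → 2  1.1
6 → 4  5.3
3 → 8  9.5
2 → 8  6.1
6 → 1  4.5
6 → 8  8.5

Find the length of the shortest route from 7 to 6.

23.9

Settle nodes by increasing distance from 7:
7: 0
3: 2.9  (via 7)
2: 5.3  (via 7)
8: 5.7  (via 7)
4: 7  (via 3)
5: 8.6  (via 3)
1: 16.4  (via 4)
6: 23.9  (via 1)
Shortest route: 7 → 3 → 4 → 1 → 6 = 23.9.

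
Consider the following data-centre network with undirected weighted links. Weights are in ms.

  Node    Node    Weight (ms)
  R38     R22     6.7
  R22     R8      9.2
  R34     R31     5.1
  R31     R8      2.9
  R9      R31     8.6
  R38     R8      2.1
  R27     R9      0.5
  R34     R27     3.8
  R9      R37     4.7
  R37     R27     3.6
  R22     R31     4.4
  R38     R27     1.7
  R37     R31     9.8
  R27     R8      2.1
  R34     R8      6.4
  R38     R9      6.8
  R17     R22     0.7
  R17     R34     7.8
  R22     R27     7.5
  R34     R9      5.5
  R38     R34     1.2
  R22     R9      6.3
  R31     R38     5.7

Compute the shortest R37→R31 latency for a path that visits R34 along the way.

Best R37 to R34: R37–R27–R38–R34 costing 6.5
Shortest R34→R31: R34–R31 = 5.1
Total via R34: 6.5 + 5.1 = 11.6 ms.

11.6 ms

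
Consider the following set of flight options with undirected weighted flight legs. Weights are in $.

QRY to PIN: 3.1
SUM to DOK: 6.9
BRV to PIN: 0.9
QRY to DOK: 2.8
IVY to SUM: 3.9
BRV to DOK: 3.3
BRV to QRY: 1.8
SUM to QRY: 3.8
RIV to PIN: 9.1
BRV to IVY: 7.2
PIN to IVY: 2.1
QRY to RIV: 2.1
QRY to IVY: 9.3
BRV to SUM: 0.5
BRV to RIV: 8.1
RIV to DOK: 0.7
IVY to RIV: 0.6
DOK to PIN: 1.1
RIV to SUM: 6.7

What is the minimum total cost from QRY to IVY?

$2.7

Running Dijkstra from QRY:
QRY: 0
BRV: 1.8  (via QRY)
RIV: 2.1  (via QRY)
SUM: 2.3  (via BRV)
IVY: 2.7  (via RIV)
Shortest route: QRY → RIV → IVY = $2.7.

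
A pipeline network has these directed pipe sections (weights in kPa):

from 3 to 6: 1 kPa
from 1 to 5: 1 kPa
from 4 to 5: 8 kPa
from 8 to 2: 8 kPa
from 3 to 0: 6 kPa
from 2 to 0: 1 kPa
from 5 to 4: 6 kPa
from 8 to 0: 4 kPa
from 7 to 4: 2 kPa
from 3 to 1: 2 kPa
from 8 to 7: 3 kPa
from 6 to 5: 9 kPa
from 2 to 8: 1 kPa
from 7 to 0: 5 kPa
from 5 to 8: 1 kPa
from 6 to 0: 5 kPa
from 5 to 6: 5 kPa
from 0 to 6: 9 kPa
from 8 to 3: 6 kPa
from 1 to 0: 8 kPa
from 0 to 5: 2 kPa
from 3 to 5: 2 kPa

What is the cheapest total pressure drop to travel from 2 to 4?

6 kPa

Candidate routes:
2 - 0 - 5 - 4: 1+2+6 = 9
2 - 8 - 7 - 4: 1+3+2 = 6
The minimum is 6 kPa via 2 - 8 - 7 - 4.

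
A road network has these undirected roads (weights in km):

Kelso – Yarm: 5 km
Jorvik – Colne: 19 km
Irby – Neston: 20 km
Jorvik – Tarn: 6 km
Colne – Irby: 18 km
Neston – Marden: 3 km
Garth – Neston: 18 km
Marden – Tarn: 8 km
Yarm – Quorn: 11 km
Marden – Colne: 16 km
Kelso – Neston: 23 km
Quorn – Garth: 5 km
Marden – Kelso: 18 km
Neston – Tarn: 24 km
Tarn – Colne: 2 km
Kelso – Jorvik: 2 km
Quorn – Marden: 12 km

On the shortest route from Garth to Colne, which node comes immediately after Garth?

Candidate routes:
Garth - Quorn - Marden - Tarn - Colne: 5+12+8+2 = 27
Garth - Neston - Marden - Tarn - Colne: 18+3+8+2 = 31
Garth - Quorn - Yarm - Kelso - Jorvik - Tarn - Colne: 5+11+5+2+6+2 = 31
Cheapest is Garth - Quorn - Marden - Tarn - Colne at 27 km.
So from Garth the first move is to Quorn.

Quorn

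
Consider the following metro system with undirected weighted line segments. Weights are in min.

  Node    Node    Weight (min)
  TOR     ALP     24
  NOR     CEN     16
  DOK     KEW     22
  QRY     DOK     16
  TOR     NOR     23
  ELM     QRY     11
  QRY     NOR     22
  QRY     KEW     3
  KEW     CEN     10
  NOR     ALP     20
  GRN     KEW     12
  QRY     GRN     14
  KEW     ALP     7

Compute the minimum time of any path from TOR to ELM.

Candidate routes:
TOR → NOR → QRY → ELM: 23+22+11 = 56
TOR → ALP → KEW → QRY → ELM: 24+7+3+11 = 45
Cheapest is TOR → ALP → KEW → QRY → ELM at 45 min.

45 min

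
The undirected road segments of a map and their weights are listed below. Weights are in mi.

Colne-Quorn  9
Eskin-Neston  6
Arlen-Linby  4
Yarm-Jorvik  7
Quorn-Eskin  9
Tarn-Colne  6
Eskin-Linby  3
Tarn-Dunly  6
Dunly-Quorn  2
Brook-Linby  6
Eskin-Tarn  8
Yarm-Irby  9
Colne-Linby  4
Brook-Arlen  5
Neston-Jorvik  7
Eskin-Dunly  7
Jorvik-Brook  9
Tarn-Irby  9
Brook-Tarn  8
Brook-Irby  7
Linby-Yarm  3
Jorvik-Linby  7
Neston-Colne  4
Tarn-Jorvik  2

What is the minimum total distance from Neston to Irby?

18 mi

Running Dijkstra from Neston:
Neston: 0
Colne: 4  (via Neston)
Eskin: 6  (via Neston)
Jorvik: 7  (via Neston)
Linby: 8  (via Colne)
Tarn: 9  (via Jorvik)
Yarm: 11  (via Linby)
Arlen: 12  (via Linby)
Dunly: 13  (via Eskin)
Quorn: 13  (via Colne)
Brook: 14  (via Linby)
Irby: 18  (via Tarn)
Shortest route: Neston–Jorvik–Tarn–Irby = 18 mi.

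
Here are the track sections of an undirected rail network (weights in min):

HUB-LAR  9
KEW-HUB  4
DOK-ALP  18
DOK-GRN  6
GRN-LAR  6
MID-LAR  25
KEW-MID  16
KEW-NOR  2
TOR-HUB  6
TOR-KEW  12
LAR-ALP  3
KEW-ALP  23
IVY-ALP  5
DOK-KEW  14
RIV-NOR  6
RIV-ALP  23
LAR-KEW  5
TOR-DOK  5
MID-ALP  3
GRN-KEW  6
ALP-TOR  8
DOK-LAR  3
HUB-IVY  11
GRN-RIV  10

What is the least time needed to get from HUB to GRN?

10 min

Enumerating some paths:
HUB → KEW → GRN: 4+6 = 10
HUB → LAR → GRN: 9+6 = 15
Cheapest is HUB → KEW → GRN at 10 min.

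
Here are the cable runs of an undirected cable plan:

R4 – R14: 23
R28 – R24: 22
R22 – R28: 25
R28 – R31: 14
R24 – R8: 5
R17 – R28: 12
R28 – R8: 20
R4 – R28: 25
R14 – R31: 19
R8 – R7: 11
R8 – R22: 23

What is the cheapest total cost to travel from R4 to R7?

Settle nodes by increasing distance from R4:
R4: 0
R14: 23  (via R4)
R28: 25  (via R4)
R17: 37  (via R28)
R31: 39  (via R28)
R8: 45  (via R28)
R24: 47  (via R28)
R22: 50  (via R28)
R7: 56  (via R8)
Shortest route: R4 → R28 → R8 → R7 = 56.

56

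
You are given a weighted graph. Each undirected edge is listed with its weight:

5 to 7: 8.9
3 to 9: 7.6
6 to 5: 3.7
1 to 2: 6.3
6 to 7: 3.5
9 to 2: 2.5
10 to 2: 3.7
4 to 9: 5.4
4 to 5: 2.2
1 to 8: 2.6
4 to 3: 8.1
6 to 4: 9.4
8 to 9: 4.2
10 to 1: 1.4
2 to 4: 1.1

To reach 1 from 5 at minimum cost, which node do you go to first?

4

Candidate routes:
5–4–2–1: 2.2+1.1+6.3 = 9.6
5–4–2–10–1: 2.2+1.1+3.7+1.4 = 8.4
Cheapest is 5–4–2–10–1 at 8.4.
So from 5 the first move is to 4.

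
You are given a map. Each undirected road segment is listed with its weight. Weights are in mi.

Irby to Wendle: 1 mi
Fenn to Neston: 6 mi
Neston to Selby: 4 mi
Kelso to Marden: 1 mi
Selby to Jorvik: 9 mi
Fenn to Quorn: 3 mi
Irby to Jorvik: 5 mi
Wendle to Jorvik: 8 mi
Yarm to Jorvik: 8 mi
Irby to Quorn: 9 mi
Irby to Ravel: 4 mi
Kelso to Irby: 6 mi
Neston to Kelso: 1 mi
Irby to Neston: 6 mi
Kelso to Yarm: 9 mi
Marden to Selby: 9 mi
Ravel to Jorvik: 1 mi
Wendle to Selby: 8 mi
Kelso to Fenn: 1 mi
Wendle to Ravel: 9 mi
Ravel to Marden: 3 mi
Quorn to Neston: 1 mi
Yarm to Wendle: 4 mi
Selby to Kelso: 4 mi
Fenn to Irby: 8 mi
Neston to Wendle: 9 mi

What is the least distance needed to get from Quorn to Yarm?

11 mi

Compare a few routes:
Quorn → Neston → Kelso → Irby → Wendle → Yarm: 1+1+6+1+4 = 13
Quorn → Fenn → Kelso → Yarm: 3+1+9 = 13
Quorn → Neston → Irby → Wendle → Yarm: 1+6+1+4 = 12
Quorn → Neston → Kelso → Yarm: 1+1+9 = 11
Cheapest is Quorn → Neston → Kelso → Yarm at 11 mi.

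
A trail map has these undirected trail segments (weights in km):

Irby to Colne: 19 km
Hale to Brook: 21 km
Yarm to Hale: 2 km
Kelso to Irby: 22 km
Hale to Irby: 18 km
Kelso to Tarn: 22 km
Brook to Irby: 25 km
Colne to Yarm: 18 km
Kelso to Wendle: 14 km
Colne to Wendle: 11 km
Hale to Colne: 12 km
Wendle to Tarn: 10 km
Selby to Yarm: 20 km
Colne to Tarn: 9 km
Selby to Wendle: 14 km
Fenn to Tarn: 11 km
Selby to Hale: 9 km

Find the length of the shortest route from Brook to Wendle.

Candidate routes:
Brook–Hale–Yarm–Colne–Wendle: 21+2+18+11 = 52
Brook–Hale–Colne–Tarn–Wendle: 21+12+9+10 = 52
Brook–Hale–Selby–Wendle: 21+9+14 = 44
Cheapest is Brook–Hale–Selby–Wendle at 44 km.

44 km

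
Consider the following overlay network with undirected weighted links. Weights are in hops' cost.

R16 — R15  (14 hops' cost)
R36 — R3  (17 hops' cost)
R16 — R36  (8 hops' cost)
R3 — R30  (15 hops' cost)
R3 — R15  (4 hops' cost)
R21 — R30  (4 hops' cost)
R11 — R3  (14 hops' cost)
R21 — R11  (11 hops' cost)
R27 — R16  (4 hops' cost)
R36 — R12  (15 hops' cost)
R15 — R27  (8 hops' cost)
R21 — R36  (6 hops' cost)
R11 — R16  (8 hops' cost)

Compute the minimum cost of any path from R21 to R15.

23 hops' cost

Running Dijkstra from R21:
R21: 0
R30: 4  (via R21)
R36: 6  (via R21)
R11: 11  (via R21)
R16: 14  (via R36)
R27: 18  (via R16)
R3: 19  (via R30)
R12: 21  (via R36)
R15: 23  (via R3)
Shortest route: R21 → R30 → R3 → R15 = 23 hops' cost.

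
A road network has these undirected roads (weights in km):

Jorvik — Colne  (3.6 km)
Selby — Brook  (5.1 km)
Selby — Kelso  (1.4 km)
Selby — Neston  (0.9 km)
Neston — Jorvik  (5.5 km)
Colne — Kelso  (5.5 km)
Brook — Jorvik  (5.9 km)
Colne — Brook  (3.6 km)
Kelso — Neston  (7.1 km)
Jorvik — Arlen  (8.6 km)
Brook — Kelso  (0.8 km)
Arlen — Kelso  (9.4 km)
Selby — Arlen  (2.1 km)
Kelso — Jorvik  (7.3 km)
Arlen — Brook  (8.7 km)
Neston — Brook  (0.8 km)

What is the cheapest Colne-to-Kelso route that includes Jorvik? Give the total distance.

10.3 km

Best Colne to Jorvik: Colne–Jorvik costing 3.6
Shortest Jorvik→Kelso: Jorvik–Brook–Kelso = 6.7
Total via Jorvik: 3.6 + 6.7 = 10.3 km.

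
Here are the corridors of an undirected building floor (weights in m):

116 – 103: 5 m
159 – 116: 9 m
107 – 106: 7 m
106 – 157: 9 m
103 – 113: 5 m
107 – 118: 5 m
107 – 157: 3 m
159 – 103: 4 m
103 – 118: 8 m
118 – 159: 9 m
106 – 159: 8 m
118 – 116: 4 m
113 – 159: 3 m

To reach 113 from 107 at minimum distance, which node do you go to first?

118

Enumerating some paths:
107 - 118 - 159 - 113: 5+9+3 = 17
107 - 106 - 159 - 113: 7+8+3 = 18
107 - 118 - 103 - 113: 5+8+5 = 18
107 - 118 - 116 - 103 - 113: 5+4+5+5 = 19
Cheapest is 107 - 118 - 159 - 113 at 17 m.
So from 107 the first move is to 118.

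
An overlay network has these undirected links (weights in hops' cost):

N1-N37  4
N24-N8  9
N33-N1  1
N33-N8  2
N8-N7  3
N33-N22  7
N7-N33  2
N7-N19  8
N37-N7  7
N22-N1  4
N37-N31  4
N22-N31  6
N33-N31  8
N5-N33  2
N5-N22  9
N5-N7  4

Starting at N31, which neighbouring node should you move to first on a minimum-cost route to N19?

N33

Candidate routes:
N31 - N33 - N7 - N19: 8+2+8 = 18
N31 - N37 - N1 - N33 - N7 - N19: 4+4+1+2+8 = 19
N31 - N37 - N7 - N19: 4+7+8 = 19
N31 - N33 - N8 - N7 - N19: 8+2+3+8 = 21
Cheapest is N31 - N33 - N7 - N19 at 18 hops' cost.
So from N31 the first move is to N33.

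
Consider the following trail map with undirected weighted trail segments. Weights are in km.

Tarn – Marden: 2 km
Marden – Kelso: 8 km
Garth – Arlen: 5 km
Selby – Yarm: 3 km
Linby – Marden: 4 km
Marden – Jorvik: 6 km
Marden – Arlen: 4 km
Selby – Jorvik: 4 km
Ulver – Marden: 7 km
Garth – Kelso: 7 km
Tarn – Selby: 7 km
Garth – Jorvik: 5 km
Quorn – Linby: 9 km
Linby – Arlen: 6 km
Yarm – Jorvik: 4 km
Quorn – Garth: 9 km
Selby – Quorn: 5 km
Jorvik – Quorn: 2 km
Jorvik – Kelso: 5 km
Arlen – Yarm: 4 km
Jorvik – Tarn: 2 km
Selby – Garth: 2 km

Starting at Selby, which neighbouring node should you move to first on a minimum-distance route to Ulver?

Enumerating some paths:
Selby - Tarn - Marden - Ulver: 7+2+7 = 16
Selby - Jorvik - Tarn - Marden - Ulver: 4+2+2+7 = 15
Selby - Yarm - Arlen - Marden - Ulver: 3+4+4+7 = 18
Selby - Jorvik - Marden - Ulver: 4+6+7 = 17
The minimum is 15 km via Selby - Jorvik - Tarn - Marden - Ulver.
So from Selby the first move is to Jorvik.

Jorvik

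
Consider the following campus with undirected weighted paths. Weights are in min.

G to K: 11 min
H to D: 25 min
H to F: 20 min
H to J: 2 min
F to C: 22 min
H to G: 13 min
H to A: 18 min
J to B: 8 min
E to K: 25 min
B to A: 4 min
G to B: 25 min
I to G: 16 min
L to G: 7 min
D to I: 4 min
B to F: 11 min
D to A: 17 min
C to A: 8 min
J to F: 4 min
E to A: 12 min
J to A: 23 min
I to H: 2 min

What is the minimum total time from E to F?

27 min

Candidate routes:
E → A → B → F: 12+4+11 = 27
E → A → B → J → F: 12+4+8+4 = 28
The minimum is 27 min via E → A → B → F.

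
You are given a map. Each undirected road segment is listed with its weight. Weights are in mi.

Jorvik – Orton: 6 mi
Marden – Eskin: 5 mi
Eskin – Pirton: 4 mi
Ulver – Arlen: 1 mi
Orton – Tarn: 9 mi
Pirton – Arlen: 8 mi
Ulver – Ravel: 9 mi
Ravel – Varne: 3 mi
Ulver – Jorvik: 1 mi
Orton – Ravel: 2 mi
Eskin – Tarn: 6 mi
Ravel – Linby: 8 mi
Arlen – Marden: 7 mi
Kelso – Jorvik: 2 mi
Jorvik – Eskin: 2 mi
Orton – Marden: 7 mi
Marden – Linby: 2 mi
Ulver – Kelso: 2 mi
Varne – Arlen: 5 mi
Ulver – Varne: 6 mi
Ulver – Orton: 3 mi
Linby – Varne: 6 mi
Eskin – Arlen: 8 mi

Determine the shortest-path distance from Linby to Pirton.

11 mi

Candidate routes:
Linby - Marden - Arlen - Ulver - Jorvik - Eskin - Pirton: 2+7+1+1+2+4 = 17
Linby - Marden - Eskin - Pirton: 2+5+4 = 11
Linby - Marden - Arlen - Pirton: 2+7+8 = 17
Cheapest is Linby - Marden - Eskin - Pirton at 11 mi.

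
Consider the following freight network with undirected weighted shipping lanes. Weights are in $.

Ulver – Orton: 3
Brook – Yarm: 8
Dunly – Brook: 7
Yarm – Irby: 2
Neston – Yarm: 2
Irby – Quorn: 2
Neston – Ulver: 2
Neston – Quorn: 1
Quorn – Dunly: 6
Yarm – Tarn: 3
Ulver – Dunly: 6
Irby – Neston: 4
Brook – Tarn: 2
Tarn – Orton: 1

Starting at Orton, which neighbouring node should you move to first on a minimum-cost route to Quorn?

Enumerating some paths:
Orton - Tarn - Yarm - Neston - Quorn: 1+3+2+1 = 7
Orton - Ulver - Neston - Irby - Quorn: 3+2+4+2 = 11
Orton - Ulver - Neston - Quorn: 3+2+1 = 6
Orton - Tarn - Yarm - Irby - Quorn: 1+3+2+2 = 8
Cheapest is Orton - Ulver - Neston - Quorn at $6.
So from Orton the first move is to Ulver.

Ulver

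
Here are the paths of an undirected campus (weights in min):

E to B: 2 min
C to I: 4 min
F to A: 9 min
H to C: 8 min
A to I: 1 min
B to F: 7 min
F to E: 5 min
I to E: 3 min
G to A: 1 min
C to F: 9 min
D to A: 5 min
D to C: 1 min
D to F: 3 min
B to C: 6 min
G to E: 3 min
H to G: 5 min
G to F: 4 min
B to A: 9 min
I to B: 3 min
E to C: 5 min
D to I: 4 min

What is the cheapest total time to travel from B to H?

Candidate routes:
B–E–I–A–G–H: 2+3+1+1+5 = 12
B–C–H: 6+8 = 14
B–E–G–H: 2+3+5 = 10
B–I–E–G–H: 3+3+3+5 = 14
Cheapest is B–E–G–H at 10 min.

10 min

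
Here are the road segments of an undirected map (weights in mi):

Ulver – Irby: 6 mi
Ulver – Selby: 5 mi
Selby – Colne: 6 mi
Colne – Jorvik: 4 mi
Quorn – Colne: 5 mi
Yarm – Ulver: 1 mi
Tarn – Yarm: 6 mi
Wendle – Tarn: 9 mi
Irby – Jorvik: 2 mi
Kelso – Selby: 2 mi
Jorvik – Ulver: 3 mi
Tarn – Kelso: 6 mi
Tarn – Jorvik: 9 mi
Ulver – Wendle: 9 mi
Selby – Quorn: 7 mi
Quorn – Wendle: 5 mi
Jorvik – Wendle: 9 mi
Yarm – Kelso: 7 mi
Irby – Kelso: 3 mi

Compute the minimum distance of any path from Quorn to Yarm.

Shortest distances from Quorn:
Quorn: 0
Colne: 5  (via Quorn)
Wendle: 5  (via Quorn)
Selby: 7  (via Quorn)
Jorvik: 9  (via Colne)
Kelso: 9  (via Selby)
Irby: 11  (via Jorvik)
Ulver: 12  (via Selby)
Yarm: 13  (via Ulver)
Shortest route: Quorn–Selby–Ulver–Yarm = 13 mi.

13 mi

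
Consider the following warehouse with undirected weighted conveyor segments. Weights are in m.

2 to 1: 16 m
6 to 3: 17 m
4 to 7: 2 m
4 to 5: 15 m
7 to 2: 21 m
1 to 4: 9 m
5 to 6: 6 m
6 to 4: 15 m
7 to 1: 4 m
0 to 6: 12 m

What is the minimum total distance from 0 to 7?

29 m

Candidate routes:
0–6–5–4–1–7: 12+6+15+9+4 = 46
0–6–4–1–7: 12+15+9+4 = 40
0–6–5–4–7: 12+6+15+2 = 35
0–6–4–7: 12+15+2 = 29
Cheapest is 0–6–4–7 at 29 m.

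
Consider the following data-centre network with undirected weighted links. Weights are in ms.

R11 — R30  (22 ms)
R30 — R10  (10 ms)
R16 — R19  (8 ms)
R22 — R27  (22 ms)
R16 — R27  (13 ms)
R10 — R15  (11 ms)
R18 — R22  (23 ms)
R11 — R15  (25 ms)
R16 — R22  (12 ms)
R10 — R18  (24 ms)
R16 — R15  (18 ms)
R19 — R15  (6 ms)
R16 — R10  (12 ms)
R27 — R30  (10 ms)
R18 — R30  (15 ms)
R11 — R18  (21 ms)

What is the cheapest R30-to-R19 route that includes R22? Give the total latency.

52 ms

Shortest R30→R22: R30–R27–R22 = 32
Best R22 to R19: R22–R16–R19 costing 20
Total via R22: 32 + 20 = 52 ms.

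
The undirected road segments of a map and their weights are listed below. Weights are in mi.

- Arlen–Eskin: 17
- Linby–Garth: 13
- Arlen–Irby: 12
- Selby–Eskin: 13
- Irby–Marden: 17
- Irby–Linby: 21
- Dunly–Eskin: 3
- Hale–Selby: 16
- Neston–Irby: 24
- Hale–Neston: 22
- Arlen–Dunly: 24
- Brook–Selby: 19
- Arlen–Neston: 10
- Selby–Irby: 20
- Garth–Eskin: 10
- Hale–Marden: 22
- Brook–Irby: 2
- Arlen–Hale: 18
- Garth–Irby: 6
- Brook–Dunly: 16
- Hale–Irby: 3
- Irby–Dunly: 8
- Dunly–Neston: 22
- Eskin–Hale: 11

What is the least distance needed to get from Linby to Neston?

Enumerating some paths:
Linby–Irby–Arlen–Neston: 21+12+10 = 43
Linby–Garth–Irby–Hale–Neston: 13+6+3+22 = 44
Linby–Garth–Irby–Neston: 13+6+24 = 43
Linby–Garth–Irby–Arlen–Neston: 13+6+12+10 = 41
Cheapest is Linby–Garth–Irby–Arlen–Neston at 41 mi.

41 mi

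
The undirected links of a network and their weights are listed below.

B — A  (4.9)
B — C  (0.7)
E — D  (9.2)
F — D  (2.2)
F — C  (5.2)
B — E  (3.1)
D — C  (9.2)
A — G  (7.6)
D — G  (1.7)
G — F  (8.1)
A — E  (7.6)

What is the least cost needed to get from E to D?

Running Dijkstra from E:
E: 0
B: 3.1  (via E)
C: 3.8  (via B)
A: 7.6  (via E)
F: 9  (via C)
D: 9.2  (via E)
Shortest route: E → D = 9.2.

9.2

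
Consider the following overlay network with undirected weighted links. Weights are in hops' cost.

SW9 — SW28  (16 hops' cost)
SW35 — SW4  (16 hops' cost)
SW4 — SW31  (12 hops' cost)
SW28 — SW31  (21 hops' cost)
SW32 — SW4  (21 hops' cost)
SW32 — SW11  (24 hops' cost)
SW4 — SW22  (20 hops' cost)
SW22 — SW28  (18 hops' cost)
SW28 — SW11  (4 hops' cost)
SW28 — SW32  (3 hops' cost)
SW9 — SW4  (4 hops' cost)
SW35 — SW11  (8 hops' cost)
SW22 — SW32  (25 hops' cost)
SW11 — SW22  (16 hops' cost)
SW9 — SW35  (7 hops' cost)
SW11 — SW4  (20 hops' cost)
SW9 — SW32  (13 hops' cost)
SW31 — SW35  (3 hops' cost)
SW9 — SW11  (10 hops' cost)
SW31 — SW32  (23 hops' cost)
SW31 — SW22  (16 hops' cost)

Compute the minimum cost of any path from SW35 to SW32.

15 hops' cost

Candidate routes:
SW35 → SW11 → SW28 → SW32: 8+4+3 = 15
SW35 → SW9 → SW32: 7+13 = 20
The minimum is 15 hops' cost via SW35 → SW11 → SW28 → SW32.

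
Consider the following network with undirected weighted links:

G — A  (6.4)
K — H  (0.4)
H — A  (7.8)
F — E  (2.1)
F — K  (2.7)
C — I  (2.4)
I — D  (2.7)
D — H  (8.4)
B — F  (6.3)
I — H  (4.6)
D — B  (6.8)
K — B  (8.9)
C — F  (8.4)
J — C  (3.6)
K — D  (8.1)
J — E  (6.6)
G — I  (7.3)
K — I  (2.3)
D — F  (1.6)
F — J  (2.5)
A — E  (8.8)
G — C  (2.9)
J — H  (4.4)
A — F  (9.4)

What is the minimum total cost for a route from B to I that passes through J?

Shortest B→J: B–F–J = 8.8
Shortest J→I: J–C–I = 6
Total via J: 8.8 + 6 = 14.8.

14.8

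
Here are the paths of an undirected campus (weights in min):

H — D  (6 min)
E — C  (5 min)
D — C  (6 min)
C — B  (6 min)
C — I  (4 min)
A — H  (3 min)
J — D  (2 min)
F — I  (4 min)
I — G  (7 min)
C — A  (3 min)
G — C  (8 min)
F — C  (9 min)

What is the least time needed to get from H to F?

Shortest distances from H:
H: 0
A: 3  (via H)
C: 6  (via A)
D: 6  (via H)
J: 8  (via D)
I: 10  (via C)
E: 11  (via C)
B: 12  (via C)
F: 14  (via I)
Shortest route: H → A → C → I → F = 14 min.

14 min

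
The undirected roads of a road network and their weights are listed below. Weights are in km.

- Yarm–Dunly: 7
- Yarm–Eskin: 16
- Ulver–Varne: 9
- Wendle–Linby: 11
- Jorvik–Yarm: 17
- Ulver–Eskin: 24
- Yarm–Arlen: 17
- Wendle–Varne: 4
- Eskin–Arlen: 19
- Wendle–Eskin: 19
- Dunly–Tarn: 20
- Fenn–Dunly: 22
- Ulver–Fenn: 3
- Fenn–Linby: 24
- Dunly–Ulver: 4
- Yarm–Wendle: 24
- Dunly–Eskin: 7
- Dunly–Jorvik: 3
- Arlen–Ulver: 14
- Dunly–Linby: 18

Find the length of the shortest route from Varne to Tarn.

33 km

Candidate routes:
Varne–Ulver–Dunly–Tarn: 9+4+20 = 33
Varne–Wendle–Eskin–Dunly–Tarn: 4+19+7+20 = 50
Cheapest is Varne–Ulver–Dunly–Tarn at 33 km.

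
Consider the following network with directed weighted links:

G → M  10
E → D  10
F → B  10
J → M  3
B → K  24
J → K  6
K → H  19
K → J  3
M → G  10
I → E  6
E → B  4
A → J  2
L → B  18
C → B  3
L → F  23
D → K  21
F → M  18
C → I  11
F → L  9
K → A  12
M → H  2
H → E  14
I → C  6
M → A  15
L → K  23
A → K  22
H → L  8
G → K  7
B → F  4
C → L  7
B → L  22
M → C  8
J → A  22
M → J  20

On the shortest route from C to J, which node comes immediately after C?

Candidate routes:
C–L–K–J: 7+23+3 = 33
C–B–K–J: 3+24+3 = 30
The minimum is 30 via C–B–K–J.
So from C the first move is to B.

B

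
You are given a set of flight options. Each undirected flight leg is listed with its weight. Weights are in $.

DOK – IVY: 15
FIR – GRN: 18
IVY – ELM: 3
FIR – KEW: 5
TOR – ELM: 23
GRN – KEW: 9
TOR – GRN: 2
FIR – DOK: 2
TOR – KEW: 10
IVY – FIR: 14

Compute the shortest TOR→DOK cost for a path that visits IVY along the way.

$41

Shortest TOR→IVY: TOR–ELM–IVY = 26
Shortest IVY→DOK: IVY–DOK = 15
Total via IVY: 26 + 15 = $41.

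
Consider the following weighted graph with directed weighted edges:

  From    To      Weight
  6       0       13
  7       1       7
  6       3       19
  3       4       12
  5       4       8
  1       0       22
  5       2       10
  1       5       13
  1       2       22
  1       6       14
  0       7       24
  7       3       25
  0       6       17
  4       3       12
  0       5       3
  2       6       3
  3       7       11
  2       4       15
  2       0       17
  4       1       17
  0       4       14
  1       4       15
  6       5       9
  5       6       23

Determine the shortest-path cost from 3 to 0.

Running Dijkstra from 3:
3: 0
7: 11  (via 3)
4: 12  (via 3)
1: 18  (via 7)
5: 31  (via 1)
6: 32  (via 1)
0: 40  (via 1)
Shortest route: 3 → 7 → 1 → 0 = 40.

40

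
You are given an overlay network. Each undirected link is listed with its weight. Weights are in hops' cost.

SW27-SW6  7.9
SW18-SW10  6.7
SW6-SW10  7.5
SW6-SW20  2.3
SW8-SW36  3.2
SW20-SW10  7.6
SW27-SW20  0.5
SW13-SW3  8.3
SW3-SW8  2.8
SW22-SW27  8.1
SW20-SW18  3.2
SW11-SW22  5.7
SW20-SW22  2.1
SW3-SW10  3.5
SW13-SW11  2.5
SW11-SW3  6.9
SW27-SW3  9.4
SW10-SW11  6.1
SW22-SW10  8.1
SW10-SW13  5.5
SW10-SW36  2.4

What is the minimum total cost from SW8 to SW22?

Compare a few routes:
SW8 - SW36 - SW10 - SW22: 3.2+2.4+8.1 = 13.7
SW8 - SW3 - SW10 - SW22: 2.8+3.5+8.1 = 14.4
Cheapest is SW8 - SW36 - SW10 - SW22 at 13.7 hops' cost.

13.7 hops' cost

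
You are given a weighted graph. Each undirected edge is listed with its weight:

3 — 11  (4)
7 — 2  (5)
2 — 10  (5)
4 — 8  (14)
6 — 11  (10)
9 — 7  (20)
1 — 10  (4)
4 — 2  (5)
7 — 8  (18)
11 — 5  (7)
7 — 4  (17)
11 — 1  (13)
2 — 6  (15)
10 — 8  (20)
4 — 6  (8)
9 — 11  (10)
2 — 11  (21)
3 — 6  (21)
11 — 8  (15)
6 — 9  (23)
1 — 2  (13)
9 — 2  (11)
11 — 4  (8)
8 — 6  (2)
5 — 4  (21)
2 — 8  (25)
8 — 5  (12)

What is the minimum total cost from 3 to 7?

22

Settle nodes by increasing distance from 3:
3: 0
11: 4  (via 3)
5: 11  (via 11)
4: 12  (via 11)
6: 14  (via 11)
9: 14  (via 11)
8: 16  (via 6)
1: 17  (via 11)
2: 17  (via 4)
10: 21  (via 1)
7: 22  (via 2)
Shortest route: 3–11–4–2–7 = 22.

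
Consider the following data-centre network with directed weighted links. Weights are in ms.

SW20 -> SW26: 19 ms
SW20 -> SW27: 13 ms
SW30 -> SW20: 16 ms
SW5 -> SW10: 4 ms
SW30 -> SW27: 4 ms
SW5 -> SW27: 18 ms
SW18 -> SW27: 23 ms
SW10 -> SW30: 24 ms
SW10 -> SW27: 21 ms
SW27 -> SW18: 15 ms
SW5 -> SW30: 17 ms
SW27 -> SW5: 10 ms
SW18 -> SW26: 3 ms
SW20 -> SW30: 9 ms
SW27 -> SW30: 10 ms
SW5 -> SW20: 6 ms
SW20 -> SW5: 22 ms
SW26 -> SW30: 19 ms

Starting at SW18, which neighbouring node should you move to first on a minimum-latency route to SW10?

Enumerating some paths:
SW18 → SW26 → SW30 → SW20 → SW27 → SW5 → SW10: 3+19+16+13+10+4 = 65
SW18 → SW26 → SW30 → SW20 → SW5 → SW10: 3+19+16+22+4 = 64
SW18 → SW27 → SW5 → SW10: 23+10+4 = 37
SW18 → SW26 → SW30 → SW27 → SW5 → SW10: 3+19+4+10+4 = 40
The minimum is 37 ms via SW18 → SW27 → SW5 → SW10.
So from SW18 the first move is to SW27.

SW27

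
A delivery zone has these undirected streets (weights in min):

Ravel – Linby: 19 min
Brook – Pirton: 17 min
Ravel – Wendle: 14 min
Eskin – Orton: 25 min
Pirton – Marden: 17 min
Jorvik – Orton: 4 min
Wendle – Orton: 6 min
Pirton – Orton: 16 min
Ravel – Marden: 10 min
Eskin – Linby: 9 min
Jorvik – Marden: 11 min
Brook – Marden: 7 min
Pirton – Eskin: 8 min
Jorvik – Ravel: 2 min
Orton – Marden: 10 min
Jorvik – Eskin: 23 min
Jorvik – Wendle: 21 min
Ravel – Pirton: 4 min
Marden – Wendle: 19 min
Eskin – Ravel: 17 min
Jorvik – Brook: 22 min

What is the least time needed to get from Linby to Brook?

Running Dijkstra from Linby:
Linby: 0
Eskin: 9  (via Linby)
Pirton: 17  (via Eskin)
Ravel: 19  (via Linby)
Jorvik: 21  (via Ravel)
Orton: 25  (via Jorvik)
Marden: 29  (via Ravel)
Wendle: 31  (via Orton)
Brook: 34  (via Pirton)
Shortest route: Linby–Eskin–Pirton–Brook = 34 min.

34 min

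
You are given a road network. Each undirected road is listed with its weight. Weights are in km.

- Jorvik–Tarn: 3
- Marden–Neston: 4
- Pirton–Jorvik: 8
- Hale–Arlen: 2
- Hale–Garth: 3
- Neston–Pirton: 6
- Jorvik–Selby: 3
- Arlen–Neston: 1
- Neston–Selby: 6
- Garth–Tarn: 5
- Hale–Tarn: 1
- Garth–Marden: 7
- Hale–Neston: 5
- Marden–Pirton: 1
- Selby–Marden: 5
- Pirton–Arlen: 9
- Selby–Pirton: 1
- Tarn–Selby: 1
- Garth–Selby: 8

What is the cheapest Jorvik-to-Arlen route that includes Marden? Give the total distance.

Best Jorvik to Marden: Jorvik–Selby–Pirton–Marden costing 5
Best Marden to Arlen: Marden–Neston–Arlen costing 5
Total via Marden: 5 + 5 = 10 km.

10 km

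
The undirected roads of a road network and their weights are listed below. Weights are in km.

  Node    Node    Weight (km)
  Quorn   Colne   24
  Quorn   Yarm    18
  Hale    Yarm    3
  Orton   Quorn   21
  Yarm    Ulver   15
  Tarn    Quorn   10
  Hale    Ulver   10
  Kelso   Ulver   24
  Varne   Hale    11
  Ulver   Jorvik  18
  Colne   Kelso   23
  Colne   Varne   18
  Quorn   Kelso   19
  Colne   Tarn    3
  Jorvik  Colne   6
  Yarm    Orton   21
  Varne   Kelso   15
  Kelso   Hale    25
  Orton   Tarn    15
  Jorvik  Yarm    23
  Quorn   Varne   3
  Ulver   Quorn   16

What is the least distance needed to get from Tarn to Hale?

Running Dijkstra from Tarn:
Tarn: 0
Colne: 3  (via Tarn)
Jorvik: 9  (via Colne)
Quorn: 10  (via Tarn)
Varne: 13  (via Quorn)
Orton: 15  (via Tarn)
Hale: 24  (via Varne)
Shortest route: Tarn → Quorn → Varne → Hale = 24 km.

24 km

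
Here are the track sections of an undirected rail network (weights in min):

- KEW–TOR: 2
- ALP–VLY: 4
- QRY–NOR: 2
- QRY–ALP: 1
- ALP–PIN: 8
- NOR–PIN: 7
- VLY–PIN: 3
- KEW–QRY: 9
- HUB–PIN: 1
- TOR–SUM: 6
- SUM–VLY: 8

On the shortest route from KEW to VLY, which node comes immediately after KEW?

QRY

Candidate routes:
KEW - QRY - NOR - PIN - VLY: 9+2+7+3 = 21
KEW - QRY - ALP - VLY: 9+1+4 = 14
KEW - TOR - SUM - VLY: 2+6+8 = 16
KEW - QRY - ALP - PIN - VLY: 9+1+8+3 = 21
The minimum is 14 min via KEW - QRY - ALP - VLY.
So from KEW the first move is to QRY.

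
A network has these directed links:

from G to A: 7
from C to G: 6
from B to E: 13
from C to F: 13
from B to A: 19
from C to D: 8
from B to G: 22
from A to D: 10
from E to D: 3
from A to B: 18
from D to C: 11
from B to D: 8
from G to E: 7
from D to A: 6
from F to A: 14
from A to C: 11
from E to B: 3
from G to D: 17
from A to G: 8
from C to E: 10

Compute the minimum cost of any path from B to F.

32

Shortest distances from B:
B: 0
D: 8  (via B)
E: 13  (via B)
A: 14  (via D)
C: 19  (via D)
G: 22  (via B)
F: 32  (via C)
Shortest route: B → D → C → F = 32.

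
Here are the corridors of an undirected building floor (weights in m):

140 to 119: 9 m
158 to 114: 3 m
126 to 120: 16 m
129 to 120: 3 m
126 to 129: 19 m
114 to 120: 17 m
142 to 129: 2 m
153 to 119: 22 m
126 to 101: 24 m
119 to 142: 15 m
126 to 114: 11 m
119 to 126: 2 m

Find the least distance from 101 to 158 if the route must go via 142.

Best 101 to 142: 101–126–119–142 costing 41
Best 142 to 158: 142–129–120–114–158 costing 25
Total via 142: 41 + 25 = 66 m.

66 m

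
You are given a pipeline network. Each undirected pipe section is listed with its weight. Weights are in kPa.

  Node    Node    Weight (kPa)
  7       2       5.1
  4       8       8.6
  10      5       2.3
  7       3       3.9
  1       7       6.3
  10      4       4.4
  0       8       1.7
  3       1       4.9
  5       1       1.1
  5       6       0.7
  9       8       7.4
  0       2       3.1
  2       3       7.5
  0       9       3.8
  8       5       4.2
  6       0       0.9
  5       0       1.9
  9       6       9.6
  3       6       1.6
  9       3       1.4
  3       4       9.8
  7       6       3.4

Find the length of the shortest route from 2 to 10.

7 kPa

Candidate routes:
2 - 0 - 5 - 10: 3.1+1.9+2.3 = 7.3
2 - 0 - 8 - 5 - 10: 3.1+1.7+4.2+2.3 = 11.3
2 - 0 - 6 - 5 - 10: 3.1+0.9+0.7+2.3 = 7
The minimum is 7 kPa via 2 - 0 - 6 - 5 - 10.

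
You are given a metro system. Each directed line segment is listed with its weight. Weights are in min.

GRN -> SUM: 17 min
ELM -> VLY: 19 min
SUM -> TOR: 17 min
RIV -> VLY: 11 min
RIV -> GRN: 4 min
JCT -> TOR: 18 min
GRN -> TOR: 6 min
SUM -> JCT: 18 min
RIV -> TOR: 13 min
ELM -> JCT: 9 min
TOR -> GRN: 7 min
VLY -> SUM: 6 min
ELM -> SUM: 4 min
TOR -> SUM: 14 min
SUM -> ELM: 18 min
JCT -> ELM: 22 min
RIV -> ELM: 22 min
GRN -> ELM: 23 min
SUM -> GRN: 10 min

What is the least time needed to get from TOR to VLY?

Running Dijkstra from TOR:
TOR: 0
GRN: 7  (via TOR)
SUM: 14  (via TOR)
ELM: 30  (via GRN)
JCT: 32  (via SUM)
VLY: 49  (via ELM)
Shortest route: TOR–GRN–ELM–VLY = 49 min.

49 min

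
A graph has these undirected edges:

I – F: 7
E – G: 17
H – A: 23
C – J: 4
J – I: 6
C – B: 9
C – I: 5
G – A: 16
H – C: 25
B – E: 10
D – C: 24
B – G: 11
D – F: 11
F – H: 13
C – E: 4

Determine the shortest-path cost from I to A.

Running Dijkstra from I:
I: 0
C: 5  (via I)
J: 6  (via I)
F: 7  (via I)
E: 9  (via C)
B: 14  (via C)
D: 18  (via F)
H: 20  (via F)
G: 25  (via B)
A: 41  (via G)
Shortest route: I → C → B → G → A = 41.

41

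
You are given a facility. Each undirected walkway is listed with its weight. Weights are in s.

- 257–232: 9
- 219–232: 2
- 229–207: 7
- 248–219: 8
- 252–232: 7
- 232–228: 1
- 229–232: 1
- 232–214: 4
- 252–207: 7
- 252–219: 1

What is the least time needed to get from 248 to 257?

Compare a few routes:
248–219–252–207–229–232–257: 8+1+7+7+1+9 = 33
248–219–252–232–257: 8+1+7+9 = 25
248–219–232–257: 8+2+9 = 19
Cheapest is 248–219–232–257 at 19 s.

19 s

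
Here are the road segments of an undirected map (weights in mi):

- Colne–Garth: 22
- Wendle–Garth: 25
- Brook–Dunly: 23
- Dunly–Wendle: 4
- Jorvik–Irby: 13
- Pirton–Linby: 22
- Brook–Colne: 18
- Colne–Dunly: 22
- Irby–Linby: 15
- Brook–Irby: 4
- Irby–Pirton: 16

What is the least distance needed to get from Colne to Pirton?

Compare a few routes:
Colne–Brook–Irby–Linby–Pirton: 18+4+15+22 = 59
Colne–Dunly–Brook–Irby–Pirton: 22+23+4+16 = 65
Colne–Brook–Irby–Pirton: 18+4+16 = 38
Cheapest is Colne–Brook–Irby–Pirton at 38 mi.

38 mi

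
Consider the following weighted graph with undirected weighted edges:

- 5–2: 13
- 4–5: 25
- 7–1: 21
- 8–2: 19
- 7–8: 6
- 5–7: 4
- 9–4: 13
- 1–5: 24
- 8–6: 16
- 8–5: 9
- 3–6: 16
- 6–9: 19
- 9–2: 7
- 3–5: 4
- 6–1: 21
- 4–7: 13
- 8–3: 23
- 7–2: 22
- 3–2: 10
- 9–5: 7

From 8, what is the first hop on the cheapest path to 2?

2

Enumerating some paths:
8 - 5 - 3 - 2: 9+4+10 = 23
8 - 5 - 9 - 2: 9+7+7 = 23
8 - 2: 19 = 19
8 - 5 - 2: 9+13 = 22
The minimum is 19 via 8 - 2.
So from 8 the first move is to 2.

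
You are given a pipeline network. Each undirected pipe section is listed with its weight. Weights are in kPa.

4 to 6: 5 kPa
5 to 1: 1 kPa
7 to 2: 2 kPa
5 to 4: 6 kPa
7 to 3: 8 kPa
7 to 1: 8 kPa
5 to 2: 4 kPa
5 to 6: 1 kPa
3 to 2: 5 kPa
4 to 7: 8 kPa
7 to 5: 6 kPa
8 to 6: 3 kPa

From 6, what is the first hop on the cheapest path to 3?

Compare a few routes:
6 → 5 → 2 → 3: 1+4+5 = 10
6 → 5 → 7 → 2 → 3: 1+6+2+5 = 14
Cheapest is 6 → 5 → 2 → 3 at 10 kPa.
So from 6 the first move is to 5.

5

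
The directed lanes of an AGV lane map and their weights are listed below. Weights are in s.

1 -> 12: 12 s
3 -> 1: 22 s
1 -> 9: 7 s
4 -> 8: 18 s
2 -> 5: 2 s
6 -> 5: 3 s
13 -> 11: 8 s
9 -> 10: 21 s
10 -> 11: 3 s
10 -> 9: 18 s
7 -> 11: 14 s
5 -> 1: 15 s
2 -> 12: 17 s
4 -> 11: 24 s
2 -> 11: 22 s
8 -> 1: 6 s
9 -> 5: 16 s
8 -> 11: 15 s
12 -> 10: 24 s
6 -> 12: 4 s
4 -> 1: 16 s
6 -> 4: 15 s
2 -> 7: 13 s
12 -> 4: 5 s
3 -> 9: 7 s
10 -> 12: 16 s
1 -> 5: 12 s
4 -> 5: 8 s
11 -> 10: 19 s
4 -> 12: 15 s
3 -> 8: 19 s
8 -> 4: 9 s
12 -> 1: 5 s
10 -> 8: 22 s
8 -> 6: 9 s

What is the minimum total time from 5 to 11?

46 s

Shortest distances from 5:
5: 0
1: 15  (via 5)
9: 22  (via 1)
12: 27  (via 1)
4: 32  (via 12)
10: 43  (via 9)
11: 46  (via 10)
Shortest route: 5 → 1 → 9 → 10 → 11 = 46 s.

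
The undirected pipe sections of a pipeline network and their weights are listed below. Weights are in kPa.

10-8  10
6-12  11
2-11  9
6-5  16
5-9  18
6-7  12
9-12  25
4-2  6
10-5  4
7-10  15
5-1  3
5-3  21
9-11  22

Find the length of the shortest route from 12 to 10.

31 kPa

Shortest distances from 12:
12: 0
6: 11  (via 12)
7: 23  (via 6)
9: 25  (via 12)
5: 27  (via 6)
1: 30  (via 5)
10: 31  (via 5)
Shortest route: 12–6–5–10 = 31 kPa.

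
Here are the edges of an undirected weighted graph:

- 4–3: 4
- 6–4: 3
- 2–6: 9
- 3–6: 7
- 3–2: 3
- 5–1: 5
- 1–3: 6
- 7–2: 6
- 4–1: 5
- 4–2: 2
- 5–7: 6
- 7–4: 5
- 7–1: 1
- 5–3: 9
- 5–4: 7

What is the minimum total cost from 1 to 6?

Running Dijkstra from 1:
1: 0
7: 1  (via 1)
4: 5  (via 1)
5: 5  (via 1)
3: 6  (via 1)
2: 7  (via 7)
6: 8  (via 4)
Shortest route: 1–4–6 = 8.

8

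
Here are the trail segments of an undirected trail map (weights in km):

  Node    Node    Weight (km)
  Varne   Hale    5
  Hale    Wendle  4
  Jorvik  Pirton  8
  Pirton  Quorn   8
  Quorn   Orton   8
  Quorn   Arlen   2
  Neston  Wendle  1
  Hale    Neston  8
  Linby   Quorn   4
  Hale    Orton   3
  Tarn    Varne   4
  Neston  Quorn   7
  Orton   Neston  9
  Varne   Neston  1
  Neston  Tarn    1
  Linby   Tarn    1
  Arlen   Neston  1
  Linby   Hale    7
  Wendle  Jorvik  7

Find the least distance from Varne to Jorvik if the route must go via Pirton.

20 km

Shortest Varne→Pirton: Varne–Neston–Arlen–Quorn–Pirton = 12
Shortest Pirton→Jorvik: Pirton–Jorvik = 8
Total via Pirton: 12 + 8 = 20 km.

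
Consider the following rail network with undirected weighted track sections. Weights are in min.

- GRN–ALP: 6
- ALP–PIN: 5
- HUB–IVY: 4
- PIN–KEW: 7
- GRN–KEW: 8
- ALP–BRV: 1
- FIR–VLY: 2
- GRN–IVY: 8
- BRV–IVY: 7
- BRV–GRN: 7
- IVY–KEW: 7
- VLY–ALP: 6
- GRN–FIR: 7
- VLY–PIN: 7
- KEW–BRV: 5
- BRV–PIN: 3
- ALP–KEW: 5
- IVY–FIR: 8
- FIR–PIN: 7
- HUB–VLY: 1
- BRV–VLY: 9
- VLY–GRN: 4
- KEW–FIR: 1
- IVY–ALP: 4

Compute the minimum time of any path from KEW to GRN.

Candidate routes:
KEW - FIR - GRN: 1+7 = 8
KEW - GRN: 8 = 8
KEW - ALP - GRN: 5+6 = 11
KEW - FIR - VLY - GRN: 1+2+4 = 7
Cheapest is KEW - FIR - VLY - GRN at 7 min.

7 min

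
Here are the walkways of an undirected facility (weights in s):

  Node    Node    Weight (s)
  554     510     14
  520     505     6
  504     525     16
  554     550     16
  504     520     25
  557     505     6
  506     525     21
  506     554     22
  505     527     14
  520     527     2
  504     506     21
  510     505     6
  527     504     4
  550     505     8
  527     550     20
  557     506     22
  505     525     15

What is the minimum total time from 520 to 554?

Shortest distances from 520:
520: 0
527: 2  (via 520)
504: 6  (via 527)
505: 6  (via 520)
510: 12  (via 505)
557: 12  (via 505)
550: 14  (via 505)
525: 21  (via 505)
554: 26  (via 510)
Shortest route: 520–505–510–554 = 26 s.

26 s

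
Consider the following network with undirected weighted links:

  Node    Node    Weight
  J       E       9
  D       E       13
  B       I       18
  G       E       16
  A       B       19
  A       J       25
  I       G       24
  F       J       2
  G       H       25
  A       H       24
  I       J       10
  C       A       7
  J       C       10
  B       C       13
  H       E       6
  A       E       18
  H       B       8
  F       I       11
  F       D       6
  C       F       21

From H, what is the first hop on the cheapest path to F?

E

Candidate routes:
H–E–J–I–F: 6+9+10+11 = 36
H–B–C–J–F: 8+13+10+2 = 33
H–E–J–F: 6+9+2 = 17
H–E–D–F: 6+13+6 = 25
The minimum is 17 via H–E–J–F.
So from H the first move is to E.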